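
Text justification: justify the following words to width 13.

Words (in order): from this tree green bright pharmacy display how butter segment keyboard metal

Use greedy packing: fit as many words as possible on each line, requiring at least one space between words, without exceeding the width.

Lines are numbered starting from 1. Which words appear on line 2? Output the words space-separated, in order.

Answer: tree green

Derivation:
Line 1: ['from', 'this'] (min_width=9, slack=4)
Line 2: ['tree', 'green'] (min_width=10, slack=3)
Line 3: ['bright'] (min_width=6, slack=7)
Line 4: ['pharmacy'] (min_width=8, slack=5)
Line 5: ['display', 'how'] (min_width=11, slack=2)
Line 6: ['butter'] (min_width=6, slack=7)
Line 7: ['segment'] (min_width=7, slack=6)
Line 8: ['keyboard'] (min_width=8, slack=5)
Line 9: ['metal'] (min_width=5, slack=8)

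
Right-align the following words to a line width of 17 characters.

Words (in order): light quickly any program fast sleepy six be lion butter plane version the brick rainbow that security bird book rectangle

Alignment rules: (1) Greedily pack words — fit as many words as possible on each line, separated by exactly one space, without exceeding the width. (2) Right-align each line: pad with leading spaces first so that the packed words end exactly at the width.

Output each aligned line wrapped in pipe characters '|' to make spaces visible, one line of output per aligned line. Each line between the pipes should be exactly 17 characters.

Answer: |light quickly any|
|     program fast|
|    sleepy six be|
|lion butter plane|
|version the brick|
|     rainbow that|
|    security bird|
|   book rectangle|

Derivation:
Line 1: ['light', 'quickly', 'any'] (min_width=17, slack=0)
Line 2: ['program', 'fast'] (min_width=12, slack=5)
Line 3: ['sleepy', 'six', 'be'] (min_width=13, slack=4)
Line 4: ['lion', 'butter', 'plane'] (min_width=17, slack=0)
Line 5: ['version', 'the', 'brick'] (min_width=17, slack=0)
Line 6: ['rainbow', 'that'] (min_width=12, slack=5)
Line 7: ['security', 'bird'] (min_width=13, slack=4)
Line 8: ['book', 'rectangle'] (min_width=14, slack=3)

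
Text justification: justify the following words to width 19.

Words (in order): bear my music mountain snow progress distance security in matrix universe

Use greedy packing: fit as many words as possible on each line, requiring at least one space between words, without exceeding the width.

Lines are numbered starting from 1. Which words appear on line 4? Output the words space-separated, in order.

Answer: security in matrix

Derivation:
Line 1: ['bear', 'my', 'music'] (min_width=13, slack=6)
Line 2: ['mountain', 'snow'] (min_width=13, slack=6)
Line 3: ['progress', 'distance'] (min_width=17, slack=2)
Line 4: ['security', 'in', 'matrix'] (min_width=18, slack=1)
Line 5: ['universe'] (min_width=8, slack=11)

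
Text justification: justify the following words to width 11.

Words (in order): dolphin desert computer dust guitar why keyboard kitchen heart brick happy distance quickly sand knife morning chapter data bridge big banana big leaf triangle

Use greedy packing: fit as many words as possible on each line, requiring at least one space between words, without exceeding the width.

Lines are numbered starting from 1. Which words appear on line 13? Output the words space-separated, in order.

Line 1: ['dolphin'] (min_width=7, slack=4)
Line 2: ['desert'] (min_width=6, slack=5)
Line 3: ['computer'] (min_width=8, slack=3)
Line 4: ['dust', 'guitar'] (min_width=11, slack=0)
Line 5: ['why'] (min_width=3, slack=8)
Line 6: ['keyboard'] (min_width=8, slack=3)
Line 7: ['kitchen'] (min_width=7, slack=4)
Line 8: ['heart', 'brick'] (min_width=11, slack=0)
Line 9: ['happy'] (min_width=5, slack=6)
Line 10: ['distance'] (min_width=8, slack=3)
Line 11: ['quickly'] (min_width=7, slack=4)
Line 12: ['sand', 'knife'] (min_width=10, slack=1)
Line 13: ['morning'] (min_width=7, slack=4)
Line 14: ['chapter'] (min_width=7, slack=4)
Line 15: ['data', 'bridge'] (min_width=11, slack=0)
Line 16: ['big', 'banana'] (min_width=10, slack=1)
Line 17: ['big', 'leaf'] (min_width=8, slack=3)
Line 18: ['triangle'] (min_width=8, slack=3)

Answer: morning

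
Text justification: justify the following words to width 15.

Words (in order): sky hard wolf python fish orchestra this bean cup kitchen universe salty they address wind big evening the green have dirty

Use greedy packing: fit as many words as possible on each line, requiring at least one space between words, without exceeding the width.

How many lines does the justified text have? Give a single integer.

Answer: 11

Derivation:
Line 1: ['sky', 'hard', 'wolf'] (min_width=13, slack=2)
Line 2: ['python', 'fish'] (min_width=11, slack=4)
Line 3: ['orchestra', 'this'] (min_width=14, slack=1)
Line 4: ['bean', 'cup'] (min_width=8, slack=7)
Line 5: ['kitchen'] (min_width=7, slack=8)
Line 6: ['universe', 'salty'] (min_width=14, slack=1)
Line 7: ['they', 'address'] (min_width=12, slack=3)
Line 8: ['wind', 'big'] (min_width=8, slack=7)
Line 9: ['evening', 'the'] (min_width=11, slack=4)
Line 10: ['green', 'have'] (min_width=10, slack=5)
Line 11: ['dirty'] (min_width=5, slack=10)
Total lines: 11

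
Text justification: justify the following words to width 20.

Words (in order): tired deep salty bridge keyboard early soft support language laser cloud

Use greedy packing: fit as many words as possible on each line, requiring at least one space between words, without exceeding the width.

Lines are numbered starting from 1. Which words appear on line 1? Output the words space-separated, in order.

Line 1: ['tired', 'deep', 'salty'] (min_width=16, slack=4)
Line 2: ['bridge', 'keyboard'] (min_width=15, slack=5)
Line 3: ['early', 'soft', 'support'] (min_width=18, slack=2)
Line 4: ['language', 'laser', 'cloud'] (min_width=20, slack=0)

Answer: tired deep salty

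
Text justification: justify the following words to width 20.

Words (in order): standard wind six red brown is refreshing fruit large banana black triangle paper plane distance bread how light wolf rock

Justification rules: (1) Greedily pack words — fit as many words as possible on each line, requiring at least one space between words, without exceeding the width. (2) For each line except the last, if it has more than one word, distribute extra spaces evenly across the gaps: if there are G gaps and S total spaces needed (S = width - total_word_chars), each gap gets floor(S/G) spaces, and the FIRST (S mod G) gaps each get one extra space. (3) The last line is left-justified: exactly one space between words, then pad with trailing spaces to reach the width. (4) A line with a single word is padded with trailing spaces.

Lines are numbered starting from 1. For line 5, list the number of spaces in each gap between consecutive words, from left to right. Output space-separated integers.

Line 1: ['standard', 'wind', 'six'] (min_width=17, slack=3)
Line 2: ['red', 'brown', 'is'] (min_width=12, slack=8)
Line 3: ['refreshing', 'fruit'] (min_width=16, slack=4)
Line 4: ['large', 'banana', 'black'] (min_width=18, slack=2)
Line 5: ['triangle', 'paper', 'plane'] (min_width=20, slack=0)
Line 6: ['distance', 'bread', 'how'] (min_width=18, slack=2)
Line 7: ['light', 'wolf', 'rock'] (min_width=15, slack=5)

Answer: 1 1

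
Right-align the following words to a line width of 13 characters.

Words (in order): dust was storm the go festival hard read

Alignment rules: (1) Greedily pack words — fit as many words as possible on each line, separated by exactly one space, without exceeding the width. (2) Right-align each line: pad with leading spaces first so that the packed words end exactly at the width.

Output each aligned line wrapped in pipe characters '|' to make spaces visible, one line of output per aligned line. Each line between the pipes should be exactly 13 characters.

Line 1: ['dust', 'was'] (min_width=8, slack=5)
Line 2: ['storm', 'the', 'go'] (min_width=12, slack=1)
Line 3: ['festival', 'hard'] (min_width=13, slack=0)
Line 4: ['read'] (min_width=4, slack=9)

Answer: |     dust was|
| storm the go|
|festival hard|
|         read|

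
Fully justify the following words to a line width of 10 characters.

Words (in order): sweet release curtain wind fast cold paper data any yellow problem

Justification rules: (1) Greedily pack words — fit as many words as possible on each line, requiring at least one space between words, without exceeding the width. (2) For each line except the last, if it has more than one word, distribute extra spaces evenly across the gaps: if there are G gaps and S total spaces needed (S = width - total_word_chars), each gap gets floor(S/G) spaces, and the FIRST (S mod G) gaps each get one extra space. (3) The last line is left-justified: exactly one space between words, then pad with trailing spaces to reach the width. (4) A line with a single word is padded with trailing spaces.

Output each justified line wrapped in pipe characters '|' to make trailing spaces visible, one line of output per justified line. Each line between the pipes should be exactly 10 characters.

Line 1: ['sweet'] (min_width=5, slack=5)
Line 2: ['release'] (min_width=7, slack=3)
Line 3: ['curtain'] (min_width=7, slack=3)
Line 4: ['wind', 'fast'] (min_width=9, slack=1)
Line 5: ['cold', 'paper'] (min_width=10, slack=0)
Line 6: ['data', 'any'] (min_width=8, slack=2)
Line 7: ['yellow'] (min_width=6, slack=4)
Line 8: ['problem'] (min_width=7, slack=3)

Answer: |sweet     |
|release   |
|curtain   |
|wind  fast|
|cold paper|
|data   any|
|yellow    |
|problem   |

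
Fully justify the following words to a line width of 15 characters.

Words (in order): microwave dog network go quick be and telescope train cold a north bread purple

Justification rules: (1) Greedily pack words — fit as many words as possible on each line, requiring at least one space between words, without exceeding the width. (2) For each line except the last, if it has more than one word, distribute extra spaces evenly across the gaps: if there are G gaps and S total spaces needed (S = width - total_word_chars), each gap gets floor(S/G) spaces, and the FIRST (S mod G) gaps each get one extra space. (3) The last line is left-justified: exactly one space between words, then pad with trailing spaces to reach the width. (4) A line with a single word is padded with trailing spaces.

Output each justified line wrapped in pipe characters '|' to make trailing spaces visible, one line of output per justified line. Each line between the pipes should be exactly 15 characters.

Answer: |microwave   dog|
|network      go|
|quick   be  and|
|telescope train|
|cold   a  north|
|bread purple   |

Derivation:
Line 1: ['microwave', 'dog'] (min_width=13, slack=2)
Line 2: ['network', 'go'] (min_width=10, slack=5)
Line 3: ['quick', 'be', 'and'] (min_width=12, slack=3)
Line 4: ['telescope', 'train'] (min_width=15, slack=0)
Line 5: ['cold', 'a', 'north'] (min_width=12, slack=3)
Line 6: ['bread', 'purple'] (min_width=12, slack=3)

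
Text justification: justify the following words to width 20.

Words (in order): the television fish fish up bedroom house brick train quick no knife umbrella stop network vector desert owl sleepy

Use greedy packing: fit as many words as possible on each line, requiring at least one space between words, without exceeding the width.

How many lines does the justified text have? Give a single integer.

Line 1: ['the', 'television', 'fish'] (min_width=19, slack=1)
Line 2: ['fish', 'up', 'bedroom'] (min_width=15, slack=5)
Line 3: ['house', 'brick', 'train'] (min_width=17, slack=3)
Line 4: ['quick', 'no', 'knife'] (min_width=14, slack=6)
Line 5: ['umbrella', 'stop'] (min_width=13, slack=7)
Line 6: ['network', 'vector'] (min_width=14, slack=6)
Line 7: ['desert', 'owl', 'sleepy'] (min_width=17, slack=3)
Total lines: 7

Answer: 7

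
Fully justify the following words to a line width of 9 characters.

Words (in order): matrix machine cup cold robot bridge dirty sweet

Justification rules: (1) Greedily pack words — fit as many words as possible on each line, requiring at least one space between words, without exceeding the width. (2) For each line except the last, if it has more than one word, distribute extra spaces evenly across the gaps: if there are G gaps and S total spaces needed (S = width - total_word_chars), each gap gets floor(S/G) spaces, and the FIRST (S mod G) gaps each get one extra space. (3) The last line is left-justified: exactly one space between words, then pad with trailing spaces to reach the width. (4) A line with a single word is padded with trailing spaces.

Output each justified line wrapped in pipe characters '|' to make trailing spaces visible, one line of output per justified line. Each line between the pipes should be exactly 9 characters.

Line 1: ['matrix'] (min_width=6, slack=3)
Line 2: ['machine'] (min_width=7, slack=2)
Line 3: ['cup', 'cold'] (min_width=8, slack=1)
Line 4: ['robot'] (min_width=5, slack=4)
Line 5: ['bridge'] (min_width=6, slack=3)
Line 6: ['dirty'] (min_width=5, slack=4)
Line 7: ['sweet'] (min_width=5, slack=4)

Answer: |matrix   |
|machine  |
|cup  cold|
|robot    |
|bridge   |
|dirty    |
|sweet    |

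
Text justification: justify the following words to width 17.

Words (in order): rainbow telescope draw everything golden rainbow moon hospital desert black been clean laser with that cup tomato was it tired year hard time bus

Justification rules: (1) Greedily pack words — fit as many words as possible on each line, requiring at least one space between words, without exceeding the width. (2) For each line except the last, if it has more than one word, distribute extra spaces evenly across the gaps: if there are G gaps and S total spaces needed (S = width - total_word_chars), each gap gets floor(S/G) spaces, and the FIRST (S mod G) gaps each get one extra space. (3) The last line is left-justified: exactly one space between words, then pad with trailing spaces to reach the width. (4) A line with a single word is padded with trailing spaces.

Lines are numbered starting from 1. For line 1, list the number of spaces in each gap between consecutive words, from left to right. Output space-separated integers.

Line 1: ['rainbow', 'telescope'] (min_width=17, slack=0)
Line 2: ['draw', 'everything'] (min_width=15, slack=2)
Line 3: ['golden', 'rainbow'] (min_width=14, slack=3)
Line 4: ['moon', 'hospital'] (min_width=13, slack=4)
Line 5: ['desert', 'black', 'been'] (min_width=17, slack=0)
Line 6: ['clean', 'laser', 'with'] (min_width=16, slack=1)
Line 7: ['that', 'cup', 'tomato'] (min_width=15, slack=2)
Line 8: ['was', 'it', 'tired', 'year'] (min_width=17, slack=0)
Line 9: ['hard', 'time', 'bus'] (min_width=13, slack=4)

Answer: 1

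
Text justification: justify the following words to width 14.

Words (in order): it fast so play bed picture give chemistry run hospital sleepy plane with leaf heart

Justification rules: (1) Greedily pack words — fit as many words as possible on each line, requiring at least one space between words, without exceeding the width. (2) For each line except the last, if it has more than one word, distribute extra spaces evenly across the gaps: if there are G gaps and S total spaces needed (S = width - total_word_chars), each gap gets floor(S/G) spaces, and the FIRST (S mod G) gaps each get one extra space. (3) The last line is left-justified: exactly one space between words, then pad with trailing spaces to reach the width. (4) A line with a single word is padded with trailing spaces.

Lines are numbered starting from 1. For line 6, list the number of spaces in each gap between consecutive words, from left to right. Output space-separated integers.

Line 1: ['it', 'fast', 'so'] (min_width=10, slack=4)
Line 2: ['play', 'bed'] (min_width=8, slack=6)
Line 3: ['picture', 'give'] (min_width=12, slack=2)
Line 4: ['chemistry', 'run'] (min_width=13, slack=1)
Line 5: ['hospital'] (min_width=8, slack=6)
Line 6: ['sleepy', 'plane'] (min_width=12, slack=2)
Line 7: ['with', 'leaf'] (min_width=9, slack=5)
Line 8: ['heart'] (min_width=5, slack=9)

Answer: 3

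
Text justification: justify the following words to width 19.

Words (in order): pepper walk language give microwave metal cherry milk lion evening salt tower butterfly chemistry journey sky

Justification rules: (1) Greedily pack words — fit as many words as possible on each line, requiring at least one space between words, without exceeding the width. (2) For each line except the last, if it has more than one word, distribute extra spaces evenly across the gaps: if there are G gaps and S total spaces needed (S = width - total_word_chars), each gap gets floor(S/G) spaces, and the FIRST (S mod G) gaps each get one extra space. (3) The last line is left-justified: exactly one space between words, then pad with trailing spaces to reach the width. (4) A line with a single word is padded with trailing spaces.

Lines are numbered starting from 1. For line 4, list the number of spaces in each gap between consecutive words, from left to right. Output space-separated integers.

Answer: 3 2

Derivation:
Line 1: ['pepper', 'walk'] (min_width=11, slack=8)
Line 2: ['language', 'give'] (min_width=13, slack=6)
Line 3: ['microwave', 'metal'] (min_width=15, slack=4)
Line 4: ['cherry', 'milk', 'lion'] (min_width=16, slack=3)
Line 5: ['evening', 'salt', 'tower'] (min_width=18, slack=1)
Line 6: ['butterfly', 'chemistry'] (min_width=19, slack=0)
Line 7: ['journey', 'sky'] (min_width=11, slack=8)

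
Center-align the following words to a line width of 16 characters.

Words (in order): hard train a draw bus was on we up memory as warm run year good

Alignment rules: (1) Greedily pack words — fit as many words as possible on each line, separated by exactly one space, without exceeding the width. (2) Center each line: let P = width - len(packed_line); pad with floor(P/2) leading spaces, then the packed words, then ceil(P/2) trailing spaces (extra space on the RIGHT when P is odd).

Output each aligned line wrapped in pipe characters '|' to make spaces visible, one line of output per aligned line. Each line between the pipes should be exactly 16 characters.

Line 1: ['hard', 'train', 'a'] (min_width=12, slack=4)
Line 2: ['draw', 'bus', 'was', 'on'] (min_width=15, slack=1)
Line 3: ['we', 'up', 'memory', 'as'] (min_width=15, slack=1)
Line 4: ['warm', 'run', 'year'] (min_width=13, slack=3)
Line 5: ['good'] (min_width=4, slack=12)

Answer: |  hard train a  |
|draw bus was on |
|we up memory as |
| warm run year  |
|      good      |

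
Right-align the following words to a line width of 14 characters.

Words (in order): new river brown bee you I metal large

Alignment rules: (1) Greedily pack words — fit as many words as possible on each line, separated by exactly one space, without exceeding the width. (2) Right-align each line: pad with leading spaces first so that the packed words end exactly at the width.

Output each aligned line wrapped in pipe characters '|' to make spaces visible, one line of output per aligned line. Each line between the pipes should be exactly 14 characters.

Line 1: ['new', 'river'] (min_width=9, slack=5)
Line 2: ['brown', 'bee', 'you'] (min_width=13, slack=1)
Line 3: ['I', 'metal', 'large'] (min_width=13, slack=1)

Answer: |     new river|
| brown bee you|
| I metal large|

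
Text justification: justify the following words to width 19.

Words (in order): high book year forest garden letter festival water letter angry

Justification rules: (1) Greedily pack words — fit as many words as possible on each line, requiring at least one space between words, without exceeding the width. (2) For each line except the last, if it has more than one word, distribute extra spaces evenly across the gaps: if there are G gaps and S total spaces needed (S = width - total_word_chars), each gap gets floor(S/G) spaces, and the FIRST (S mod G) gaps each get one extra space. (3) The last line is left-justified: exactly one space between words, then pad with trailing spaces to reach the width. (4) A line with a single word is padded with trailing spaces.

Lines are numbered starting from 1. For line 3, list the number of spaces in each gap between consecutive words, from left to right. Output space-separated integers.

Line 1: ['high', 'book', 'year'] (min_width=14, slack=5)
Line 2: ['forest', 'garden'] (min_width=13, slack=6)
Line 3: ['letter', 'festival'] (min_width=15, slack=4)
Line 4: ['water', 'letter', 'angry'] (min_width=18, slack=1)

Answer: 5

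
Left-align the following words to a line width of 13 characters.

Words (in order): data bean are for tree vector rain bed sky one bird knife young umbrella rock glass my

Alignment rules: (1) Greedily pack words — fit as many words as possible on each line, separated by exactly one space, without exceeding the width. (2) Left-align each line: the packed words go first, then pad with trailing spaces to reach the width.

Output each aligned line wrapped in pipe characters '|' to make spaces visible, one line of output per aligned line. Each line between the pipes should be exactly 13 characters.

Line 1: ['data', 'bean', 'are'] (min_width=13, slack=0)
Line 2: ['for', 'tree'] (min_width=8, slack=5)
Line 3: ['vector', 'rain'] (min_width=11, slack=2)
Line 4: ['bed', 'sky', 'one'] (min_width=11, slack=2)
Line 5: ['bird', 'knife'] (min_width=10, slack=3)
Line 6: ['young'] (min_width=5, slack=8)
Line 7: ['umbrella', 'rock'] (min_width=13, slack=0)
Line 8: ['glass', 'my'] (min_width=8, slack=5)

Answer: |data bean are|
|for tree     |
|vector rain  |
|bed sky one  |
|bird knife   |
|young        |
|umbrella rock|
|glass my     |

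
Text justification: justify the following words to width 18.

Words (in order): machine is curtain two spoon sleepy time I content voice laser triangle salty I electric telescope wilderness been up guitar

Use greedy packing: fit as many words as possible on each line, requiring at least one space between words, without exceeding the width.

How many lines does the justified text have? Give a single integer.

Answer: 8

Derivation:
Line 1: ['machine', 'is', 'curtain'] (min_width=18, slack=0)
Line 2: ['two', 'spoon', 'sleepy'] (min_width=16, slack=2)
Line 3: ['time', 'I', 'content'] (min_width=14, slack=4)
Line 4: ['voice', 'laser'] (min_width=11, slack=7)
Line 5: ['triangle', 'salty', 'I'] (min_width=16, slack=2)
Line 6: ['electric', 'telescope'] (min_width=18, slack=0)
Line 7: ['wilderness', 'been', 'up'] (min_width=18, slack=0)
Line 8: ['guitar'] (min_width=6, slack=12)
Total lines: 8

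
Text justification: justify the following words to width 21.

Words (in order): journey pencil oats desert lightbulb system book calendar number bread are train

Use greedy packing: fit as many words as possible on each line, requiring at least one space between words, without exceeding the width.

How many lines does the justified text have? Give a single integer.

Line 1: ['journey', 'pencil', 'oats'] (min_width=19, slack=2)
Line 2: ['desert', 'lightbulb'] (min_width=16, slack=5)
Line 3: ['system', 'book', 'calendar'] (min_width=20, slack=1)
Line 4: ['number', 'bread', 'are'] (min_width=16, slack=5)
Line 5: ['train'] (min_width=5, slack=16)
Total lines: 5

Answer: 5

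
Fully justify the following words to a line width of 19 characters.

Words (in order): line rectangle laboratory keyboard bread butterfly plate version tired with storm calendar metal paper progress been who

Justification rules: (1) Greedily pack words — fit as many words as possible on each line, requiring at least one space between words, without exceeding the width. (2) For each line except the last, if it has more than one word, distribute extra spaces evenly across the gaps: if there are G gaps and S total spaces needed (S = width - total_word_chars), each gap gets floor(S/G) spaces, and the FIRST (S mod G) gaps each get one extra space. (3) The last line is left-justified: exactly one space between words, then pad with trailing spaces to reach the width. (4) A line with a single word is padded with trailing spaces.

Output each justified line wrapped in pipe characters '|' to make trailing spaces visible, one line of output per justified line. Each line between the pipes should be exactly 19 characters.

Line 1: ['line', 'rectangle'] (min_width=14, slack=5)
Line 2: ['laboratory', 'keyboard'] (min_width=19, slack=0)
Line 3: ['bread', 'butterfly'] (min_width=15, slack=4)
Line 4: ['plate', 'version', 'tired'] (min_width=19, slack=0)
Line 5: ['with', 'storm', 'calendar'] (min_width=19, slack=0)
Line 6: ['metal', 'paper'] (min_width=11, slack=8)
Line 7: ['progress', 'been', 'who'] (min_width=17, slack=2)

Answer: |line      rectangle|
|laboratory keyboard|
|bread     butterfly|
|plate version tired|
|with storm calendar|
|metal         paper|
|progress been who  |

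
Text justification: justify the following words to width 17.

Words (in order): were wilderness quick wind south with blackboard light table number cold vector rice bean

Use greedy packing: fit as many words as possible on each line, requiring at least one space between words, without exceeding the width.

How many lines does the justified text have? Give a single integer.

Answer: 6

Derivation:
Line 1: ['were', 'wilderness'] (min_width=15, slack=2)
Line 2: ['quick', 'wind', 'south'] (min_width=16, slack=1)
Line 3: ['with', 'blackboard'] (min_width=15, slack=2)
Line 4: ['light', 'table'] (min_width=11, slack=6)
Line 5: ['number', 'cold'] (min_width=11, slack=6)
Line 6: ['vector', 'rice', 'bean'] (min_width=16, slack=1)
Total lines: 6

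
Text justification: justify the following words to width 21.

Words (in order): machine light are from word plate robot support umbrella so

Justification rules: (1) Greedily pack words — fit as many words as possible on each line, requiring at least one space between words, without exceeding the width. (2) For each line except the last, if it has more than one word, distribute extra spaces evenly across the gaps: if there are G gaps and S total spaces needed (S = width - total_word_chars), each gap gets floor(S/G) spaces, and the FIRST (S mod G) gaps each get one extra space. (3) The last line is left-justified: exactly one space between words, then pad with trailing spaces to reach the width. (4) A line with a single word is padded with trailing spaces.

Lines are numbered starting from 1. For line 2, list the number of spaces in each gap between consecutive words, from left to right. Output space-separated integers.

Answer: 1 1 1

Derivation:
Line 1: ['machine', 'light', 'are'] (min_width=17, slack=4)
Line 2: ['from', 'word', 'plate', 'robot'] (min_width=21, slack=0)
Line 3: ['support', 'umbrella', 'so'] (min_width=19, slack=2)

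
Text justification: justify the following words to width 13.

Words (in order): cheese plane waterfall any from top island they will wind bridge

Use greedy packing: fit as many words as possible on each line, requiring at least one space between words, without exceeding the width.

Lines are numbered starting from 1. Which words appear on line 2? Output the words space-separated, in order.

Line 1: ['cheese', 'plane'] (min_width=12, slack=1)
Line 2: ['waterfall', 'any'] (min_width=13, slack=0)
Line 3: ['from', 'top'] (min_width=8, slack=5)
Line 4: ['island', 'they'] (min_width=11, slack=2)
Line 5: ['will', 'wind'] (min_width=9, slack=4)
Line 6: ['bridge'] (min_width=6, slack=7)

Answer: waterfall any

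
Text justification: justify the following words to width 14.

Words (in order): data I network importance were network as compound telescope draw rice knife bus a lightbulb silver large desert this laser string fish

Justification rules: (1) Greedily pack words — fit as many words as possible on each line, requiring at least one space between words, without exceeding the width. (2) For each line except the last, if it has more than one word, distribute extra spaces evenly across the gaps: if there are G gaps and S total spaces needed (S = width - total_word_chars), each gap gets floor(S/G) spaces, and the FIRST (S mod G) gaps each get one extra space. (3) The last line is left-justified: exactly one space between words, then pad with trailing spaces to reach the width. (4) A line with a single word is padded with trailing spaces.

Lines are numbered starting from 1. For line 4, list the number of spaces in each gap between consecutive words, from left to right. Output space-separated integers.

Answer: 4

Derivation:
Line 1: ['data', 'I', 'network'] (min_width=14, slack=0)
Line 2: ['importance'] (min_width=10, slack=4)
Line 3: ['were', 'network'] (min_width=12, slack=2)
Line 4: ['as', 'compound'] (min_width=11, slack=3)
Line 5: ['telescope', 'draw'] (min_width=14, slack=0)
Line 6: ['rice', 'knife', 'bus'] (min_width=14, slack=0)
Line 7: ['a', 'lightbulb'] (min_width=11, slack=3)
Line 8: ['silver', 'large'] (min_width=12, slack=2)
Line 9: ['desert', 'this'] (min_width=11, slack=3)
Line 10: ['laser', 'string'] (min_width=12, slack=2)
Line 11: ['fish'] (min_width=4, slack=10)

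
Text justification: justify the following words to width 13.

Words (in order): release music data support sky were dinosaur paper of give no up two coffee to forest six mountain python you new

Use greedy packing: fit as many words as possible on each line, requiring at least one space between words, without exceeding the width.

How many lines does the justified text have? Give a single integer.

Line 1: ['release', 'music'] (min_width=13, slack=0)
Line 2: ['data', 'support'] (min_width=12, slack=1)
Line 3: ['sky', 'were'] (min_width=8, slack=5)
Line 4: ['dinosaur'] (min_width=8, slack=5)
Line 5: ['paper', 'of', 'give'] (min_width=13, slack=0)
Line 6: ['no', 'up', 'two'] (min_width=9, slack=4)
Line 7: ['coffee', 'to'] (min_width=9, slack=4)
Line 8: ['forest', 'six'] (min_width=10, slack=3)
Line 9: ['mountain'] (min_width=8, slack=5)
Line 10: ['python', 'you'] (min_width=10, slack=3)
Line 11: ['new'] (min_width=3, slack=10)
Total lines: 11

Answer: 11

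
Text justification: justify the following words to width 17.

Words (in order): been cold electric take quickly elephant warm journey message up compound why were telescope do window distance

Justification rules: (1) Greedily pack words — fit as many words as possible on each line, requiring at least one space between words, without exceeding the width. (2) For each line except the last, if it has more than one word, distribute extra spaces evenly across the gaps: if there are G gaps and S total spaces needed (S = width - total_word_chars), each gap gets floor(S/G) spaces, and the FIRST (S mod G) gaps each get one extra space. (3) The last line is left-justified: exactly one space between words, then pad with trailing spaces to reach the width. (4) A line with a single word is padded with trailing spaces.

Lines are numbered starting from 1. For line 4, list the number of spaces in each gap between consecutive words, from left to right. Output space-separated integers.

Line 1: ['been', 'cold'] (min_width=9, slack=8)
Line 2: ['electric', 'take'] (min_width=13, slack=4)
Line 3: ['quickly', 'elephant'] (min_width=16, slack=1)
Line 4: ['warm', 'journey'] (min_width=12, slack=5)
Line 5: ['message', 'up'] (min_width=10, slack=7)
Line 6: ['compound', 'why', 'were'] (min_width=17, slack=0)
Line 7: ['telescope', 'do'] (min_width=12, slack=5)
Line 8: ['window', 'distance'] (min_width=15, slack=2)

Answer: 6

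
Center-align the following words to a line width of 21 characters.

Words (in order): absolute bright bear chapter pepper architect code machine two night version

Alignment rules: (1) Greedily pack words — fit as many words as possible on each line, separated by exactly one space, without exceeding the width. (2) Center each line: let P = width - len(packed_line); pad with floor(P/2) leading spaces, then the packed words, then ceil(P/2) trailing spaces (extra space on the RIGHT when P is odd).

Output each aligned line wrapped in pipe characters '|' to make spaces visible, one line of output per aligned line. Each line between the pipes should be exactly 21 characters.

Line 1: ['absolute', 'bright', 'bear'] (min_width=20, slack=1)
Line 2: ['chapter', 'pepper'] (min_width=14, slack=7)
Line 3: ['architect', 'code'] (min_width=14, slack=7)
Line 4: ['machine', 'two', 'night'] (min_width=17, slack=4)
Line 5: ['version'] (min_width=7, slack=14)

Answer: |absolute bright bear |
|   chapter pepper    |
|   architect code    |
|  machine two night  |
|       version       |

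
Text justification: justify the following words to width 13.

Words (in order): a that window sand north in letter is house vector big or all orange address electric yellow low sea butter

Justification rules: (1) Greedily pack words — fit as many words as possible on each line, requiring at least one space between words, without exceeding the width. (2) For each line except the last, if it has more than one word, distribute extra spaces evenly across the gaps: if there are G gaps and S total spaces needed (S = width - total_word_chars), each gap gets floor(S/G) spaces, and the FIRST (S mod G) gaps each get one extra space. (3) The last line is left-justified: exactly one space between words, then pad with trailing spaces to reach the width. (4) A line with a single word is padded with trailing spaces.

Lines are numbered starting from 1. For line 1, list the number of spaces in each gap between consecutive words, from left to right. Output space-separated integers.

Line 1: ['a', 'that', 'window'] (min_width=13, slack=0)
Line 2: ['sand', 'north', 'in'] (min_width=13, slack=0)
Line 3: ['letter', 'is'] (min_width=9, slack=4)
Line 4: ['house', 'vector'] (min_width=12, slack=1)
Line 5: ['big', 'or', 'all'] (min_width=10, slack=3)
Line 6: ['orange'] (min_width=6, slack=7)
Line 7: ['address'] (min_width=7, slack=6)
Line 8: ['electric'] (min_width=8, slack=5)
Line 9: ['yellow', 'low'] (min_width=10, slack=3)
Line 10: ['sea', 'butter'] (min_width=10, slack=3)

Answer: 1 1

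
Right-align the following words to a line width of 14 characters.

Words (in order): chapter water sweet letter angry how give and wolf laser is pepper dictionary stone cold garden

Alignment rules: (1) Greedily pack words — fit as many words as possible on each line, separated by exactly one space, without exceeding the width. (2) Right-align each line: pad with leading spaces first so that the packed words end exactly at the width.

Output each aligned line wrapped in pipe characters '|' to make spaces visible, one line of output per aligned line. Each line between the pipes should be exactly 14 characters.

Answer: | chapter water|
|  sweet letter|
|angry how give|
|and wolf laser|
|     is pepper|
|    dictionary|
|    stone cold|
|        garden|

Derivation:
Line 1: ['chapter', 'water'] (min_width=13, slack=1)
Line 2: ['sweet', 'letter'] (min_width=12, slack=2)
Line 3: ['angry', 'how', 'give'] (min_width=14, slack=0)
Line 4: ['and', 'wolf', 'laser'] (min_width=14, slack=0)
Line 5: ['is', 'pepper'] (min_width=9, slack=5)
Line 6: ['dictionary'] (min_width=10, slack=4)
Line 7: ['stone', 'cold'] (min_width=10, slack=4)
Line 8: ['garden'] (min_width=6, slack=8)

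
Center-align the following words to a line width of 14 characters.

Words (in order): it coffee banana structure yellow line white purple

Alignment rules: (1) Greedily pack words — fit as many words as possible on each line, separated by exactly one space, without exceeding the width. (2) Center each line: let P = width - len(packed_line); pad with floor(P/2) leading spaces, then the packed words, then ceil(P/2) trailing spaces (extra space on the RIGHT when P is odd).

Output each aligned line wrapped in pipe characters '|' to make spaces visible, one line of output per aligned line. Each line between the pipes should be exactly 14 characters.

Line 1: ['it', 'coffee'] (min_width=9, slack=5)
Line 2: ['banana'] (min_width=6, slack=8)
Line 3: ['structure'] (min_width=9, slack=5)
Line 4: ['yellow', 'line'] (min_width=11, slack=3)
Line 5: ['white', 'purple'] (min_width=12, slack=2)

Answer: |  it coffee   |
|    banana    |
|  structure   |
| yellow line  |
| white purple |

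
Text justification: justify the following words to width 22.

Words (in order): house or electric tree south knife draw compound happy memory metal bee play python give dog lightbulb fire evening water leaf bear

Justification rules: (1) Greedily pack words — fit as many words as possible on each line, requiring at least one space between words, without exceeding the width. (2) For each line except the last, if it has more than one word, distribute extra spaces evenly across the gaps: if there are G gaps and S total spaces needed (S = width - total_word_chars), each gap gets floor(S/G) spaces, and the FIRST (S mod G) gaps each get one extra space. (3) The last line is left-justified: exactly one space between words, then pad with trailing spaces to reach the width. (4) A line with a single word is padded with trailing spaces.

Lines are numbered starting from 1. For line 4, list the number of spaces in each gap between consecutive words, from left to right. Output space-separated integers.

Answer: 2 1 1

Derivation:
Line 1: ['house', 'or', 'electric', 'tree'] (min_width=22, slack=0)
Line 2: ['south', 'knife', 'draw'] (min_width=16, slack=6)
Line 3: ['compound', 'happy', 'memory'] (min_width=21, slack=1)
Line 4: ['metal', 'bee', 'play', 'python'] (min_width=21, slack=1)
Line 5: ['give', 'dog', 'lightbulb'] (min_width=18, slack=4)
Line 6: ['fire', 'evening', 'water'] (min_width=18, slack=4)
Line 7: ['leaf', 'bear'] (min_width=9, slack=13)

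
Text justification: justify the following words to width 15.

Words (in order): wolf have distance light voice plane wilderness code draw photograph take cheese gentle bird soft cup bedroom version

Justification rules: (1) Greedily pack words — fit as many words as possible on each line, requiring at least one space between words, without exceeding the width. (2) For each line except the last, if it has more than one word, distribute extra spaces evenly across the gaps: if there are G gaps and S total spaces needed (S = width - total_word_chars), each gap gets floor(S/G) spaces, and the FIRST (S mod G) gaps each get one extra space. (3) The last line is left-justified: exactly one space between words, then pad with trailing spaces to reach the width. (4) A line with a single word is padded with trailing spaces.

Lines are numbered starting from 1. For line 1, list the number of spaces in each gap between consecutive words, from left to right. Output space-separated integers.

Answer: 7

Derivation:
Line 1: ['wolf', 'have'] (min_width=9, slack=6)
Line 2: ['distance', 'light'] (min_width=14, slack=1)
Line 3: ['voice', 'plane'] (min_width=11, slack=4)
Line 4: ['wilderness', 'code'] (min_width=15, slack=0)
Line 5: ['draw', 'photograph'] (min_width=15, slack=0)
Line 6: ['take', 'cheese'] (min_width=11, slack=4)
Line 7: ['gentle', 'bird'] (min_width=11, slack=4)
Line 8: ['soft', 'cup'] (min_width=8, slack=7)
Line 9: ['bedroom', 'version'] (min_width=15, slack=0)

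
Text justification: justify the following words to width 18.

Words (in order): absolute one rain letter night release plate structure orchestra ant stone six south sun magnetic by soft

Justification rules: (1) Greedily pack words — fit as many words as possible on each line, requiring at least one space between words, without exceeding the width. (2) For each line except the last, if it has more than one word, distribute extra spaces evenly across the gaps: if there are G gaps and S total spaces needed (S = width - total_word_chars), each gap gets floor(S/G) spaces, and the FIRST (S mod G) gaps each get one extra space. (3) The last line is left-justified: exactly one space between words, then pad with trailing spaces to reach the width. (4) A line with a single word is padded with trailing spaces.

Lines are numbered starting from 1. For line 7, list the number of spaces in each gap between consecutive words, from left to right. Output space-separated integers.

Line 1: ['absolute', 'one', 'rain'] (min_width=17, slack=1)
Line 2: ['letter', 'night'] (min_width=12, slack=6)
Line 3: ['release', 'plate'] (min_width=13, slack=5)
Line 4: ['structure'] (min_width=9, slack=9)
Line 5: ['orchestra', 'ant'] (min_width=13, slack=5)
Line 6: ['stone', 'six', 'south'] (min_width=15, slack=3)
Line 7: ['sun', 'magnetic', 'by'] (min_width=15, slack=3)
Line 8: ['soft'] (min_width=4, slack=14)

Answer: 3 2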